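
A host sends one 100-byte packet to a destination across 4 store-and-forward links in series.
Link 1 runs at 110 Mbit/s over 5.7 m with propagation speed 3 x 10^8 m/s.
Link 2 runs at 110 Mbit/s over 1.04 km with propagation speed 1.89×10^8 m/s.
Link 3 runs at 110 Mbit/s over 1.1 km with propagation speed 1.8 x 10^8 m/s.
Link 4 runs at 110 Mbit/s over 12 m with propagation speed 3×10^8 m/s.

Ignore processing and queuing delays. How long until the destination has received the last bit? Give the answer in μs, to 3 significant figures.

40.8 μs

L = 100 × 8 = 800 bits.
Transmission delay per hop = L/R = 800/110000000 = 7.27273 μs; 4 hops → 29.0909 μs.
Propagation delays (d/s per hop): 0.019, 5.50265, 6.11111, 0.04 μs; sum = 11.6728 μs.
End-to-end = 40.8 μs.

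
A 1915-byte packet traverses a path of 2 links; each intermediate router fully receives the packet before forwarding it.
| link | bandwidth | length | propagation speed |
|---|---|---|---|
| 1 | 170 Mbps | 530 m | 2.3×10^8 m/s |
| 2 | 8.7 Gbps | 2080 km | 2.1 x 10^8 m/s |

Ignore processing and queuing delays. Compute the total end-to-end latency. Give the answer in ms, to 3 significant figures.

10.0 ms

L = 1915 × 8 = 15320 bits.
Transmission delays (L/R per hop): 0.0901176, 0.00176092 ms; sum = 0.0918786 ms.
Propagation delays (d/s per hop): 0.00230435, 9.90476 ms; sum = 9.90707 ms.
End-to-end = 10.0 ms.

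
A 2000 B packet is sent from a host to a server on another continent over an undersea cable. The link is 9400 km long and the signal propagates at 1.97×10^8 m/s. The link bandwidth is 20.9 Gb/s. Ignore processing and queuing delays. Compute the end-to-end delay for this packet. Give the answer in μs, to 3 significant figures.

L = 2000 × 8 = 16000 bits.
Transmission delay = L/R = 16000 / 20900000000 = 0.76555 μs.
Propagation delay = d/s = 9400000 m / 197000000 m/s = 47715.7 μs.
Total = 47700 μs.

47700 μs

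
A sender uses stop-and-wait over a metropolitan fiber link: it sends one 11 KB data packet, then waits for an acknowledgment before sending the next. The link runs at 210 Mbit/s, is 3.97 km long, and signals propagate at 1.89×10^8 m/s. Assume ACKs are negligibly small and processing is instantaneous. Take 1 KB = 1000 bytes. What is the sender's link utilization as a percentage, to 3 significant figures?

t_tx = L/R = 88000/210000000 = 0.000419048 s.
t_prop = 3970/189000000 = 2.10053e-05 s; RTT = 4.20106e-05 s.
Cycle = t_tx + RTT = 0.000461058 s.
Utilization = t_tx / cycle = 0.000419048/0.000461058 = 90.9 %.

90.9 %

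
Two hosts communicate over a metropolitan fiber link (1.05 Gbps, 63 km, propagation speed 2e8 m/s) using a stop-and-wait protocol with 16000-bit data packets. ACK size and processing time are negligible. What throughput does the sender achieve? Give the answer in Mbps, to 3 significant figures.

t_tx = L/R = 16000/1050000000 = 1.52381e-05 s.
t_prop = 63000/200000000 = 0.000315 s; RTT = 0.00063 s.
Cycle = t_tx + RTT = 0.000645238 s.
Throughput = L / cycle = 16000 / 0.000645238 = 24.8 Mbps.

24.8 Mbps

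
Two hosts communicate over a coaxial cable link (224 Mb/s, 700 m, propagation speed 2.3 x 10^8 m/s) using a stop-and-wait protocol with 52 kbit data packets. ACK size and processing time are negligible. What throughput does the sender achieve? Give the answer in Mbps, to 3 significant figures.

218 Mbps

t_tx = L/R = 52000/224000000 = 0.000232143 s.
t_prop = 700/2.3e+08 = 3.04348e-06 s; RTT = 6.08696e-06 s.
Cycle = t_tx + RTT = 0.00023823 s.
Throughput = L / cycle = 52000 / 0.00023823 = 218 Mbps.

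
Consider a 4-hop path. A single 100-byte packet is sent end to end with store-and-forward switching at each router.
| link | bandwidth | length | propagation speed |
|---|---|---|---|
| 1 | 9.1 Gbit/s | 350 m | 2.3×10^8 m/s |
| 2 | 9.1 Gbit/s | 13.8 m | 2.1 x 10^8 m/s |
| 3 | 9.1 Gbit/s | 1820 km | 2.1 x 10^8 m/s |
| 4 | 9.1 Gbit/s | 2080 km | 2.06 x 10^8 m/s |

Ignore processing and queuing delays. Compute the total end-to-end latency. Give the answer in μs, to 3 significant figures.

18800 μs

L = 100 × 8 = 800 bits.
Transmission delay per hop = L/R = 800/9100000000 = 0.0879121 μs; 4 hops → 0.351648 μs.
Propagation delays (d/s per hop): 1.52174, 0.0657143, 8666.67, 10097.1 μs; sum = 18765.3 μs.
End-to-end = 18800 μs.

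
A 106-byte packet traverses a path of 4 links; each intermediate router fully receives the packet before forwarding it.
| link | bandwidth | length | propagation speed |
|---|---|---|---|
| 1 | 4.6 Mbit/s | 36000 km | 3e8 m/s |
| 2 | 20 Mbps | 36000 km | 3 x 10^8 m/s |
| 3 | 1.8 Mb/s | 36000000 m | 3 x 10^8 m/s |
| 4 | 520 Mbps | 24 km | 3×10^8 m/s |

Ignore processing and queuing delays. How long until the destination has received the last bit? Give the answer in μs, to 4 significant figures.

L = 106 × 8 = 848 bits.
Transmission delays (L/R per hop): 184.348, 42.4, 471.111, 1.63077 μs; sum = 699.49 μs.
Propagation delays (d/s per hop): 120000, 120000, 120000, 80 μs; sum = 360080 μs.
End-to-end = 360800 μs.

360800 μs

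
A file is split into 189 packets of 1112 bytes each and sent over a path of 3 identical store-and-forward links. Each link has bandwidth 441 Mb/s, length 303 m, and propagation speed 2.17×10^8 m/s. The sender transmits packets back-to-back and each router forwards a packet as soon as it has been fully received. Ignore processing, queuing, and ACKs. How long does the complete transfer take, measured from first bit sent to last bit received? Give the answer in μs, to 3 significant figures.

Per-hop transmission t_tx = L/R = 8896/441000000 = 20.1723 μs.
Per-hop propagation t_prop = 303/217000000 = 1.39631 μs.
Pipeline fill: first packet needs 3·t_tx to clear all hops; remaining 188 packets each add one t_tx.
Total = (3+189-1)·t_tx + 3·t_prop = 191·20.1723 + 3·1.39631 = 3860 μs.

3860 μs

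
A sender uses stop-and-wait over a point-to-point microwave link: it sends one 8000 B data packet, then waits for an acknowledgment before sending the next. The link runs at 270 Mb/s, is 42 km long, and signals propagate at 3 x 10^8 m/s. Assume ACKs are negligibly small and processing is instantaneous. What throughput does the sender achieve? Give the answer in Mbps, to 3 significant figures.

t_tx = L/R = 64000/270000000 = 0.000237037 s.
t_prop = 42000/300000000 = 0.00014 s; RTT = 0.00028 s.
Cycle = t_tx + RTT = 0.000517037 s.
Throughput = L / cycle = 64000 / 0.000517037 = 124 Mbps.

124 Mbps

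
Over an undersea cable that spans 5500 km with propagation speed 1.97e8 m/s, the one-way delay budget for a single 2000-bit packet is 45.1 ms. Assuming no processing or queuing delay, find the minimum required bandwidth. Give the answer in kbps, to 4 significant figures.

Propagation delay = 5500000 / 197000000 = 27.9188 ms.
Transmission budget = 45.1 − 27.9188 = 17.1812 ms.
R ≥ L / t_tx = 2000 bits / 0.0171812 s = 116.4 kbps.

116.4 kbps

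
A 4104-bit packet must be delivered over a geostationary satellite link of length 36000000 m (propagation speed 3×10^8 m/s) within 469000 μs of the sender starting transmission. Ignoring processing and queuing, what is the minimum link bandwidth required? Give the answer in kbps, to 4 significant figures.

11.76 kbps

Propagation delay = 36000000 / 300000000 = 120000 μs.
Transmission budget = 469000 − 120000 = 349000 μs.
R ≥ L / t_tx = 4104 bits / 0.349 s = 11.76 kbps.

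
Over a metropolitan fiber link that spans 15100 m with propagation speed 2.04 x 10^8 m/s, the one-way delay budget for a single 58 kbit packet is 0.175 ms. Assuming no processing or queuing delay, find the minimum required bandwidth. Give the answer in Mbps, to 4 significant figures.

Propagation delay = 15100 / 204000000 = 0.0740196 ms.
Transmission budget = 0.175 − 0.0740196 = 0.10098 ms.
R ≥ L / t_tx = 58000 bits / 0.00010098 s = 574.4 Mbps.

574.4 Mbps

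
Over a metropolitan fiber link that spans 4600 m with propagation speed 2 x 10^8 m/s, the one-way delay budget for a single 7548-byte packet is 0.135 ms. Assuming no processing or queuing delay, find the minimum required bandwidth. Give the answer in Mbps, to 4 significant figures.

539.1 Mbps

L = 60384 bits.
Propagation delay = 4600 / 200000000 = 0.023 ms.
Transmission budget = 0.135 − 0.023 = 0.112 ms.
R ≥ L / t_tx = 60384 bits / 0.000112 s = 539.1 Mbps.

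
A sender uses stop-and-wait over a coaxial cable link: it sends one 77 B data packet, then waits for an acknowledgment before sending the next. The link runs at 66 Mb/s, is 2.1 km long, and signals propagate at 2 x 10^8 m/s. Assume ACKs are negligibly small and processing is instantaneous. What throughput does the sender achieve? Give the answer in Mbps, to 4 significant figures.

t_tx = L/R = 616/66000000 = 9.33333e-06 s.
t_prop = 2100/200000000 = 1.05e-05 s; RTT = 2.1e-05 s.
Cycle = t_tx + RTT = 3.03333e-05 s.
Throughput = L / cycle = 616 / 3.03333e-05 = 20.31 Mbps.

20.31 Mbps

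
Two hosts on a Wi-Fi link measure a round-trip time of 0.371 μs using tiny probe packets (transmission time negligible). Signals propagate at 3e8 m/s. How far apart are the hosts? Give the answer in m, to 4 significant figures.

One-way propagation = RTT/2 = 0.1855 μs.
d = s × t = 300000000 × 1.855e-07 = 55.65 m.

55.65 m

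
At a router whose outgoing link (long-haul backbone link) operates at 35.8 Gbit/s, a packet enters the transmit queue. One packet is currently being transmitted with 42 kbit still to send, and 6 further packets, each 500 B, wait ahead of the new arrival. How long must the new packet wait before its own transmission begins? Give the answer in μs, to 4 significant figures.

Each queued packet: L/R = 4000/35800000000 = 0.111732 μs.
6 queued → 0.670391 μs.
Plus remaining 42000 bits of current packet: 1.17318 μs.
Queuing delay = 1.844 μs.

1.844 μs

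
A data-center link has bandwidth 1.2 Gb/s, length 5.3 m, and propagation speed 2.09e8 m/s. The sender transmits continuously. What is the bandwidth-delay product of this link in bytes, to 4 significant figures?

3.804 bytes

Propagation delay = 5.3 / 209000000 = 2.53589e-08 s.
BDP = R × t_prop = 1200000000 × 2.53589e-08 = 30.4306 bits.
In bytes: 30.4306/8 = 3.804 bytes.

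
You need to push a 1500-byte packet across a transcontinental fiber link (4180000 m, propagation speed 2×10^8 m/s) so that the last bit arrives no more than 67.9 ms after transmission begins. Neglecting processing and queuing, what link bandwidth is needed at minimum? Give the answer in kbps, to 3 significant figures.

L = 12000 bits.
Propagation delay = 4180000 / 200000000 = 20.9 ms.
Transmission budget = 67.9 − 20.9 = 47 ms.
R ≥ L / t_tx = 12000 bits / 0.047 s = 255 kbps.

255 kbps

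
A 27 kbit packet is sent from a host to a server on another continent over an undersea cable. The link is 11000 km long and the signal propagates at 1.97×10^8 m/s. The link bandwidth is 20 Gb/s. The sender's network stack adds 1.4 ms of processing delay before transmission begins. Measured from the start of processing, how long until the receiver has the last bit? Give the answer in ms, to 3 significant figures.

L = 27000 bits.
Transmission delay = L/R = 27000 / 20000000000 = 0.00135 ms.
Propagation delay = d/s = 11000000 m / 197000000 m/s = 55.8376 ms.
Plus processing delay 1.4 ms = 1.4 ms.
Total = 57.2 ms.

57.2 ms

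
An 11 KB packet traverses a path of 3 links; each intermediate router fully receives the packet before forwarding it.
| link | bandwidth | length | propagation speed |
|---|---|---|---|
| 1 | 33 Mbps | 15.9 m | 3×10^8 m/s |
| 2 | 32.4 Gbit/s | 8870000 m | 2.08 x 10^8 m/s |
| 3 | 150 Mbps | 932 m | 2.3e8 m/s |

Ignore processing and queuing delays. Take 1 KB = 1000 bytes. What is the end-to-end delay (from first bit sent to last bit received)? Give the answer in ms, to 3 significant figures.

L = 88000 bits.
Transmission delays (L/R per hop): 2.66667, 0.00271605, 0.586667 ms; sum = 3.25605 ms.
Propagation delays (d/s per hop): 5.3e-05, 42.6442, 0.00405217 ms; sum = 42.6483 ms.
End-to-end = 45.9 ms.

45.9 ms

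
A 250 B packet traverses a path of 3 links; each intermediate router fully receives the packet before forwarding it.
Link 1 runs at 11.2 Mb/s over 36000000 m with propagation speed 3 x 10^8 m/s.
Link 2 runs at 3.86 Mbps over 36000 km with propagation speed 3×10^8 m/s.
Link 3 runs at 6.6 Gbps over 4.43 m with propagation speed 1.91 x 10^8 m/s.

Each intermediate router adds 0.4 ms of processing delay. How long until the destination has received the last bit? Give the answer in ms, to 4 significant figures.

241.5 ms

L = 250 × 8 = 2000 bits.
Transmission delays (L/R per hop): 0.178571, 0.518135, 0.00030303 ms; sum = 0.697009 ms.
Propagation delays (d/s per hop): 120, 120, 2.31937e-05 ms; sum = 240 ms.
Processing at 2 router(s): 2 × 0.4 ms = 0.8 ms.
End-to-end = 241.5 ms.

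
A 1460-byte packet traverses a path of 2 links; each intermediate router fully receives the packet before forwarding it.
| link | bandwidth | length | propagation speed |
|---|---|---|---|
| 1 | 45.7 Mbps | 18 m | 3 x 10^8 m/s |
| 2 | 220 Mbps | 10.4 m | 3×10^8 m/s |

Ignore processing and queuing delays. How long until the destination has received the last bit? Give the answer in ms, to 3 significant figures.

0.309 ms

L = 1460 × 8 = 11680 bits.
Transmission delays (L/R per hop): 0.25558, 0.0530909 ms; sum = 0.308671 ms.
Propagation delays (d/s per hop): 6e-05, 3.46667e-05 ms; sum = 9.46667e-05 ms.
End-to-end = 0.309 ms.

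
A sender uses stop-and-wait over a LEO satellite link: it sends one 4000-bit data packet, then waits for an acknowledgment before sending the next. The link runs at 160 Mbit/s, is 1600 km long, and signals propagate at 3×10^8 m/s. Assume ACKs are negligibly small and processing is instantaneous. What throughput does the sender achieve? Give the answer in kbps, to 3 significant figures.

374 kbps

t_tx = L/R = 4000/160000000 = 2.5e-05 s.
t_prop = 1600000/300000000 = 0.00533333 s; RTT = 0.0106667 s.
Cycle = t_tx + RTT = 0.0106917 s.
Throughput = L / cycle = 4000 / 0.0106917 = 374 kbps.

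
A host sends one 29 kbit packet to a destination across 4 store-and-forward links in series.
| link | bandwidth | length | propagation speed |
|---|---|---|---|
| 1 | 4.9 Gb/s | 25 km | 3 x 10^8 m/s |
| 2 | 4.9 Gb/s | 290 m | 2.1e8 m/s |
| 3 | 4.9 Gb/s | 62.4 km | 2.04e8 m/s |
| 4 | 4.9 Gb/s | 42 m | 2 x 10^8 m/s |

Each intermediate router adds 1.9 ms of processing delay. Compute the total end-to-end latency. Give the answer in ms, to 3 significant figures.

L = 29000 bits.
Transmission delay per hop = L/R = 29000/4900000000 = 0.00591837 ms; 4 hops → 0.0236735 ms.
Propagation delays (d/s per hop): 0.0833333, 0.00138095, 0.305882, 0.00021 ms; sum = 0.390807 ms.
Processing at 3 router(s): 3 × 1.9 ms = 5.7 ms.
End-to-end = 6.11 ms.

6.11 ms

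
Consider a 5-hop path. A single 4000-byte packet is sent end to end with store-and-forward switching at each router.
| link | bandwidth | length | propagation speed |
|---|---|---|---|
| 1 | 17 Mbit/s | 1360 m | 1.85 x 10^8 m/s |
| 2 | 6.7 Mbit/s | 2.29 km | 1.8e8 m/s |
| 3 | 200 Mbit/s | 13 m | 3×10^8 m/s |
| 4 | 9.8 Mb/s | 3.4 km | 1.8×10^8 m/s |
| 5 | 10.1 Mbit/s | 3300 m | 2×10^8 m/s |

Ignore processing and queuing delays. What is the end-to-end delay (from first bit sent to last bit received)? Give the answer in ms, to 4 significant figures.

13.31 ms

L = 4000 × 8 = 32000 bits.
Transmission delays (L/R per hop): 1.88235, 4.77612, 0.16, 3.26531, 3.16832 ms; sum = 13.2521 ms.
Propagation delays (d/s per hop): 0.00735135, 0.0127222, 4.33333e-05, 0.0188889, 0.0165 ms; sum = 0.0555058 ms.
End-to-end = 13.31 ms.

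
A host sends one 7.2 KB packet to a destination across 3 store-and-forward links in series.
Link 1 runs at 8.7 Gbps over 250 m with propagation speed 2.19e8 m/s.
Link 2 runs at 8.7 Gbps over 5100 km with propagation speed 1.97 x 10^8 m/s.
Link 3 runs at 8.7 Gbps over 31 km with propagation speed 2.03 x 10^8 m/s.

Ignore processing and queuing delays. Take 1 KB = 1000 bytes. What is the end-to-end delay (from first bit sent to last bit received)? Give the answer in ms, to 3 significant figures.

L = 57600 bits.
Transmission delay per hop = L/R = 57600/8700000000 = 0.00662069 ms; 3 hops → 0.0198621 ms.
Propagation delays (d/s per hop): 0.00114155, 25.8883, 0.152709 ms; sum = 26.0422 ms.
End-to-end = 26.1 ms.

26.1 ms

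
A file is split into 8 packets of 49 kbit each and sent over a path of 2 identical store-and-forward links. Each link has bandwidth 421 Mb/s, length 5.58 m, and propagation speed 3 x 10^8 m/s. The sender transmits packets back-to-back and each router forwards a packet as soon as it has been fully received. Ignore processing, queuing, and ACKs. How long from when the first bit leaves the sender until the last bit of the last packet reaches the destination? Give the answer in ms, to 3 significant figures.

Per-hop transmission t_tx = L/R = 49000/421000000 = 0.11639 ms.
Per-hop propagation t_prop = 5.58/300000000 = 1.86e-05 ms.
Pipeline fill: first packet needs 2·t_tx to clear all hops; remaining 7 packets each add one t_tx.
Total = (2+8-1)·t_tx + 2·t_prop = 9·0.11639 + 2·1.86e-05 = 1.05 ms.

1.05 ms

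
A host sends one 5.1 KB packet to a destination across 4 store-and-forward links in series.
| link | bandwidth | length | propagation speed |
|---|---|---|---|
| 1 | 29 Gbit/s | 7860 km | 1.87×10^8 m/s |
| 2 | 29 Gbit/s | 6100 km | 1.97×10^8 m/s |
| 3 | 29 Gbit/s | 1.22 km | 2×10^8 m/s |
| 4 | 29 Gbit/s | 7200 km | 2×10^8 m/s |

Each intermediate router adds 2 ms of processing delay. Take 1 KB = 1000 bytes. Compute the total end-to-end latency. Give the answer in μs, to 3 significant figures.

L = 40800 bits.
Transmission delay per hop = L/R = 40800/29000000000 = 1.4069 μs; 4 hops → 5.62759 μs.
Propagation delays (d/s per hop): 42032.1, 30964.5, 6.1, 36000 μs; sum = 109003 μs.
Processing at 3 router(s): 3 × 2 ms = 6000 μs.
End-to-end = 115000 μs.

115000 μs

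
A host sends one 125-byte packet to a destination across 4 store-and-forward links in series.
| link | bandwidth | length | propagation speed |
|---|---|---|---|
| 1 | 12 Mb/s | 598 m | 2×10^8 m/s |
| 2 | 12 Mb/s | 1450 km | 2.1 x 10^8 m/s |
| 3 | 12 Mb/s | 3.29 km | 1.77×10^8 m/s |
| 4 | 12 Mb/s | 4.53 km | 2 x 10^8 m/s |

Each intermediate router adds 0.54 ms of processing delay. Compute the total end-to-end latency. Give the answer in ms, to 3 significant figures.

L = 125 × 8 = 1000 bits.
Transmission delay per hop = L/R = 1000/12000000 = 0.0833333 ms; 4 hops → 0.333333 ms.
Propagation delays (d/s per hop): 0.00299, 6.90476, 0.0185876, 0.02265 ms; sum = 6.94899 ms.
Processing at 3 router(s): 3 × 0.54 ms = 1.62 ms.
End-to-end = 8.90 ms.

8.90 ms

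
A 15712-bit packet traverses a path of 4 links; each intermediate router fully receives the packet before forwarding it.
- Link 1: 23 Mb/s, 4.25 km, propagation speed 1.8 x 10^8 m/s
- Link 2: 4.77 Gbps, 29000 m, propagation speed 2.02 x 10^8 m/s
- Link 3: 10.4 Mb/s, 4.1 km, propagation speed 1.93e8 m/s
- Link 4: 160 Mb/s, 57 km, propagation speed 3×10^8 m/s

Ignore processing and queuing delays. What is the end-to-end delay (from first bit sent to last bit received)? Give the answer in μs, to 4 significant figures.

Transmission delays (L/R per hop): 683.13, 3.29392, 1510.77, 98.2 μs; sum = 2295.39 μs.
Propagation delays (d/s per hop): 23.6111, 143.564, 21.2435, 190 μs; sum = 378.419 μs.
End-to-end = 2674 μs.

2674 μs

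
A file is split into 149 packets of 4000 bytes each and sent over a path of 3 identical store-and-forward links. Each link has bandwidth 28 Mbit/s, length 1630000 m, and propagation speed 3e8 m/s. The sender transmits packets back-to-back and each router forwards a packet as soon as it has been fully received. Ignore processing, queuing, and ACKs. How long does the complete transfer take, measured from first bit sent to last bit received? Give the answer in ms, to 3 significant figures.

189 ms

Per-hop transmission t_tx = L/R = 32000/28000000 = 1.14286 ms.
Per-hop propagation t_prop = 1630000/300000000 = 5.43333 ms.
Pipeline fill: first packet needs 3·t_tx to clear all hops; remaining 148 packets each add one t_tx.
Total = (3+149-1)·t_tx + 3·t_prop = 151·1.14286 + 3·5.43333 = 189 ms.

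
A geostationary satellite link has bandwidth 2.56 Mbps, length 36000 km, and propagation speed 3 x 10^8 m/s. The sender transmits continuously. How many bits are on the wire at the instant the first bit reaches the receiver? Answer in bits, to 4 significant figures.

307200 bits

Propagation delay = 36000000 / 300000000 = 0.12 s.
BDP = R × t_prop = 2560000 × 0.12 = 307200 bits.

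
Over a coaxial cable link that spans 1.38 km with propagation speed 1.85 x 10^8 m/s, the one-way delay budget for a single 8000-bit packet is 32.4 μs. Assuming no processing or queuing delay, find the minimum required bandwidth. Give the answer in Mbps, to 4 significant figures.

320.8 Mbps

Propagation delay = 1380 / 185000000 = 7.45946 μs.
Transmission budget = 32.4 − 7.45946 = 24.9405 μs.
R ≥ L / t_tx = 8000 bits / 2.49405e-05 s = 320.8 Mbps.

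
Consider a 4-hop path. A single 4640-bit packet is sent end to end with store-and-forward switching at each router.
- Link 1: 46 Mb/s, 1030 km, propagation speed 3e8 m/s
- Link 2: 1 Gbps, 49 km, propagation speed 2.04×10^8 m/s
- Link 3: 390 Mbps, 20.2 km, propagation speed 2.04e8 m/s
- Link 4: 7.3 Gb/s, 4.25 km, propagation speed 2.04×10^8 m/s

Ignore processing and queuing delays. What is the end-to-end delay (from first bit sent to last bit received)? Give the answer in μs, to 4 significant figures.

Transmission delays (L/R per hop): 100.87, 4.64, 11.8974, 0.635616 μs; sum = 118.043 μs.
Propagation delays (d/s per hop): 3433.33, 240.196, 99.0196, 20.8333 μs; sum = 3793.38 μs.
End-to-end = 3911 μs.

3911 μs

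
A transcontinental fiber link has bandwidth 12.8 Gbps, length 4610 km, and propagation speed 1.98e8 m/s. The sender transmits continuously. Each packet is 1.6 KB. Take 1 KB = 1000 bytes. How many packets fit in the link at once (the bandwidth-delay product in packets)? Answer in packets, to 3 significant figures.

23300 packets

Propagation delay = 4610000 / 198000000 = 0.0232828 s.
BDP = R × t_prop = 12800000000 × 0.0232828 = 298020000 bits.
In packets of 12800 bits: 23300 packets.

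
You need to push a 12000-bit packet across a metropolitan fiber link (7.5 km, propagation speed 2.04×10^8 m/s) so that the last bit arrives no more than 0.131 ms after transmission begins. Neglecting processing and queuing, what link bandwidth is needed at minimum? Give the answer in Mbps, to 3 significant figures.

127 Mbps

Propagation delay = 7500 / 204000000 = 0.0367647 ms.
Transmission budget = 0.131 − 0.0367647 = 0.0942353 ms.
R ≥ L / t_tx = 12000 bits / 9.42353e-05 s = 127 Mbps.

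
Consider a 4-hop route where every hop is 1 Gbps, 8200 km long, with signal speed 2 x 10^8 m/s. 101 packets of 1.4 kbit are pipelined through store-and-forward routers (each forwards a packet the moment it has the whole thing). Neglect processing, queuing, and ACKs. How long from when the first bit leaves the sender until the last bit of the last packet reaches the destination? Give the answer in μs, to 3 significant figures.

164000 μs

Per-hop transmission t_tx = L/R = 1400/1000000000 = 1.4 μs.
Per-hop propagation t_prop = 8200000/200000000 = 41000 μs.
Pipeline fill: first packet needs 4·t_tx to clear all hops; remaining 100 packets each add one t_tx.
Total = (4+101-1)·t_tx + 4·t_prop = 104·1.4 + 4·41000 = 164000 μs.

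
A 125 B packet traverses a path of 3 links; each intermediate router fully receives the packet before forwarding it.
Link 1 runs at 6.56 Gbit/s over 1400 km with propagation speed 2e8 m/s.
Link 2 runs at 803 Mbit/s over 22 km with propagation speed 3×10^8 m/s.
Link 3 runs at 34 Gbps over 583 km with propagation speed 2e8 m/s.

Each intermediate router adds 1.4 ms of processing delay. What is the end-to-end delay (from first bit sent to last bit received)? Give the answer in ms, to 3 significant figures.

L = 125 × 8 = 1000 bits.
Transmission delays (L/R per hop): 0.000152439, 0.00124533, 2.94118e-05 ms; sum = 0.00142718 ms.
Propagation delays (d/s per hop): 7, 0.0733333, 2.915 ms; sum = 9.98833 ms.
Processing at 2 router(s): 2 × 1.4 ms = 2.8 ms.
End-to-end = 12.8 ms.

12.8 ms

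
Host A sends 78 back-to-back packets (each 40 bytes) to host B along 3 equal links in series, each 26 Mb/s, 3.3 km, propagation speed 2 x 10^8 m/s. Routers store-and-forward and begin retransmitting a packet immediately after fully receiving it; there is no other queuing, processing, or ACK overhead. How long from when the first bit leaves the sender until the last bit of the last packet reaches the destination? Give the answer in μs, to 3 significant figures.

1030 μs

Per-hop transmission t_tx = L/R = 320/26000000 = 12.3077 μs.
Per-hop propagation t_prop = 3300/200000000 = 16.5 μs.
Pipeline fill: first packet needs 3·t_tx to clear all hops; remaining 77 packets each add one t_tx.
Total = (3+78-1)·t_tx + 3·t_prop = 80·12.3077 + 3·16.5 = 1030 μs.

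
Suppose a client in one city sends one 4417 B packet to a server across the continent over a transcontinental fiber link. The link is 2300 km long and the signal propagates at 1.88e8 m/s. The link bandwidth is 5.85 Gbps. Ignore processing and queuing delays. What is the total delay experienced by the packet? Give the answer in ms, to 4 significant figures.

12.24 ms

L = 4417 × 8 = 35336 bits.
Transmission delay = L/R = 35336 / 5850000000 = 0.00604034 ms.
Propagation delay = d/s = 2300000 m / 188000000 m/s = 12.234 ms.
Total = 12.24 ms.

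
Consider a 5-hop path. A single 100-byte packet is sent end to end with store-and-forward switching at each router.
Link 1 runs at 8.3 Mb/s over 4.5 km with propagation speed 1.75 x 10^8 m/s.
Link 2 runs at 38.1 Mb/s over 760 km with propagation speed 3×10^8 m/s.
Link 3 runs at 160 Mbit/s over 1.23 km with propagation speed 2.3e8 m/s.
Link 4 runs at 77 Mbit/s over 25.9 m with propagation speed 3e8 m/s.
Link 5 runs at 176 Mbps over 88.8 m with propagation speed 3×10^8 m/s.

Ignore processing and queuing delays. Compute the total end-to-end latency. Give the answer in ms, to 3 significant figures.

2.70 ms

L = 100 × 8 = 800 bits.
Transmission delays (L/R per hop): 0.0963855, 0.0209974, 0.005, 0.0103896, 0.00454545 ms; sum = 0.137318 ms.
Propagation delays (d/s per hop): 0.0257143, 2.53333, 0.00534783, 8.63333e-05, 0.000296 ms; sum = 2.56478 ms.
End-to-end = 2.70 ms.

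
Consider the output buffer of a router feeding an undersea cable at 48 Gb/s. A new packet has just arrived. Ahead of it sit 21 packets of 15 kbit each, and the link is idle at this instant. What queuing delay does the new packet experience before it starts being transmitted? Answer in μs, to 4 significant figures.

Each queued packet: L/R = 15000/48000000000 = 0.3125 μs.
21 queued → 6.5625 μs.
Queuing delay = 6.563 μs.

6.563 μs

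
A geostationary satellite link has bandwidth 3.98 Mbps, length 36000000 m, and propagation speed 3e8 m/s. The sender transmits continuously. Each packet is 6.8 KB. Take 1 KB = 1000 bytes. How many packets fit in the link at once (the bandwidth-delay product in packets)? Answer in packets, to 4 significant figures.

8.779 packets

Propagation delay = 36000000 / 300000000 = 0.12 s.
BDP = R × t_prop = 3980000 × 0.12 = 477600 bits.
In packets of 54400 bits: 8.779 packets.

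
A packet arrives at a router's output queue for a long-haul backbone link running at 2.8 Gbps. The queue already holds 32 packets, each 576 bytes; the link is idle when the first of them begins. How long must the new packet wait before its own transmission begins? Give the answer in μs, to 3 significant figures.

52.7 μs

Each queued packet: L/R = 4608/2800000000 = 1.64571 μs.
32 queued → 52.6629 μs.
Queuing delay = 52.7 μs.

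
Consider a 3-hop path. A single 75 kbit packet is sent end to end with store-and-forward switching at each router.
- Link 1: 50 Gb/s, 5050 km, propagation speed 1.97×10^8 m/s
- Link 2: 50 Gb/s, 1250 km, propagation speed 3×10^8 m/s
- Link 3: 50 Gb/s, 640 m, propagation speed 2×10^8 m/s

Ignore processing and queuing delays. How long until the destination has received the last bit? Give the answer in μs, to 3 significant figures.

L = 75000 bits.
Transmission delay per hop = L/R = 75000/50000000000 = 1.5 μs; 3 hops → 4.5 μs.
Propagation delays (d/s per hop): 25634.5, 4166.67, 3.2 μs; sum = 29804.4 μs.
End-to-end = 29800 μs.

29800 μs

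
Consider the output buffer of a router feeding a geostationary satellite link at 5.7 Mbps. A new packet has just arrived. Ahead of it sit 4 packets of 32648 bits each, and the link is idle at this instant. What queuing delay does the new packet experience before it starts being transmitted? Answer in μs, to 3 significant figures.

22900 μs

Each queued packet: L/R = 32648/5700000 = 5727.72 μs.
4 queued → 22910.9 μs.
Queuing delay = 22900 μs.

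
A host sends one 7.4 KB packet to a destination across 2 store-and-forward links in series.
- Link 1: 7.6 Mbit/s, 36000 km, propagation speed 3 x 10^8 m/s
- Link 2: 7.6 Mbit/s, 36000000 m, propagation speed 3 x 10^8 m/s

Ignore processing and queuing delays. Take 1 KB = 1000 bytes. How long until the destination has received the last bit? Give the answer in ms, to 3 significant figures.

256 ms

L = 59200 bits.
Transmission delay per hop = L/R = 59200/7600000 = 7.78947 ms; 2 hops → 15.5789 ms.
Propagation delays (d/s per hop): 120, 120 ms; sum = 240 ms.
End-to-end = 256 ms.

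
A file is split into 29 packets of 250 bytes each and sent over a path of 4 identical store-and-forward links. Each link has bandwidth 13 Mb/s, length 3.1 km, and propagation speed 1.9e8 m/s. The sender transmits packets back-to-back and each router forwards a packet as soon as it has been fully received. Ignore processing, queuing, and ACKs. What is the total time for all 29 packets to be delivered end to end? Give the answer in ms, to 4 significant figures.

Per-hop transmission t_tx = L/R = 2000/13000000 = 0.153846 ms.
Per-hop propagation t_prop = 3100/190000000 = 0.0163158 ms.
Pipeline fill: first packet needs 4·t_tx to clear all hops; remaining 28 packets each add one t_tx.
Total = (4+29-1)·t_tx + 4·t_prop = 32·0.153846 + 4·0.0163158 = 4.988 ms.

4.988 ms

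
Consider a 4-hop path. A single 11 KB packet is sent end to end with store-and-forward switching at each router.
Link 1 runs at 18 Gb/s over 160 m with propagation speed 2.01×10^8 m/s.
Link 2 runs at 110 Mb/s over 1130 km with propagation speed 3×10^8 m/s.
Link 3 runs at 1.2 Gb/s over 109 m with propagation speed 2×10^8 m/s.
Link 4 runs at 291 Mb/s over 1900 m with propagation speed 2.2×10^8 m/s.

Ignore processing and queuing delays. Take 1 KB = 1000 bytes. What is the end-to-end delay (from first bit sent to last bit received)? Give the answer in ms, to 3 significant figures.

4.96 ms

L = 88000 bits.
Transmission delays (L/R per hop): 0.00488889, 0.8, 0.0733333, 0.302405 ms; sum = 1.18063 ms.
Propagation delays (d/s per hop): 0.00079602, 3.76667, 0.000545, 0.00863636 ms; sum = 3.77664 ms.
End-to-end = 4.96 ms.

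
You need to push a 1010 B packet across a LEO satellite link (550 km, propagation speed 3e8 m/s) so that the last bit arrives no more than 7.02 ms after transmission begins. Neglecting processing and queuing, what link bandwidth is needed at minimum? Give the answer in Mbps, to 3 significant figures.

L = 8080 bits.
Propagation delay = 550000 / 300000000 = 1.83333 ms.
Transmission budget = 7.02 − 1.83333 = 5.18667 ms.
R ≥ L / t_tx = 8080 bits / 0.00518667 s = 1.56 Mbps.

1.56 Mbps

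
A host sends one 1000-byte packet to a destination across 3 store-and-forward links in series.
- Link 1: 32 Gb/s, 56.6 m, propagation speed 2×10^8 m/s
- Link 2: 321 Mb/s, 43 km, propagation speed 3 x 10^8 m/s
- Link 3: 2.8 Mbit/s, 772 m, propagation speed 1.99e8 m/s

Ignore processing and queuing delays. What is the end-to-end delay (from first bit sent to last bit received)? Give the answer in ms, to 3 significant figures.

L = 1000 × 8 = 8000 bits.
Transmission delays (L/R per hop): 0.00025, 0.0249221, 2.85714 ms; sum = 2.88231 ms.
Propagation delays (d/s per hop): 0.000283, 0.143333, 0.0038794 ms; sum = 0.147496 ms.
End-to-end = 3.03 ms.

3.03 ms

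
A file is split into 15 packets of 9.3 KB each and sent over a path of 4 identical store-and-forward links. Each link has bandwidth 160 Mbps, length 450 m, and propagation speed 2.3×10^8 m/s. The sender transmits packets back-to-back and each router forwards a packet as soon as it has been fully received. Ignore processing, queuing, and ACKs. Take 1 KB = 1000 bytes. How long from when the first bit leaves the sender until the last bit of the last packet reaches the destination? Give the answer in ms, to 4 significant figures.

8.378 ms

Per-hop transmission t_tx = L/R = 74400/160000000 = 0.465 ms.
Per-hop propagation t_prop = 450/2.3e+08 = 0.00195652 ms.
Pipeline fill: first packet needs 4·t_tx to clear all hops; remaining 14 packets each add one t_tx.
Total = (4+15-1)·t_tx + 4·t_prop = 18·0.465 + 4·0.00195652 = 8.378 ms.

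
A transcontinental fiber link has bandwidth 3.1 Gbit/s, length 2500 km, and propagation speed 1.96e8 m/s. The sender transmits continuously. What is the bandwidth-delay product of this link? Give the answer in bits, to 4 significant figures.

Propagation delay = 2500000 / 196000000 = 0.0127551 s.
BDP = R × t_prop = 3100000000 × 0.0127551 = 39540800 bits.

39540000 bits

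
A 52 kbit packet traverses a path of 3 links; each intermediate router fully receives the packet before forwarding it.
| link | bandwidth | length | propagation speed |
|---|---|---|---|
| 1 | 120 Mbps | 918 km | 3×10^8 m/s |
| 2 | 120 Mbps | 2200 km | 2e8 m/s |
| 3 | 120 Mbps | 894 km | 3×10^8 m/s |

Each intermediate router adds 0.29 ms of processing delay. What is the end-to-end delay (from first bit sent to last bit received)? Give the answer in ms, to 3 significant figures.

18.9 ms

L = 52000 bits.
Transmission delay per hop = L/R = 52000/120000000 = 0.433333 ms; 3 hops → 1.3 ms.
Propagation delays (d/s per hop): 3.06, 11, 2.98 ms; sum = 17.04 ms.
Processing at 2 router(s): 2 × 0.29 ms = 0.58 ms.
End-to-end = 18.9 ms.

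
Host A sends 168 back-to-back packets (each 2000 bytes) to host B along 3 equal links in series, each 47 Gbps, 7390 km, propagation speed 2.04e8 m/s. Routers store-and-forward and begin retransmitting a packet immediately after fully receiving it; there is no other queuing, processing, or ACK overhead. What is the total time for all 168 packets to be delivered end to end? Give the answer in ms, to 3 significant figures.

Per-hop transmission t_tx = L/R = 16000/47000000000 = 0.000340426 ms.
Per-hop propagation t_prop = 7390000/204000000 = 36.2255 ms.
Pipeline fill: first packet needs 3·t_tx to clear all hops; remaining 167 packets each add one t_tx.
Total = (3+168-1)·t_tx + 3·t_prop = 170·0.000340426 + 3·36.2255 = 109 ms.

109 ms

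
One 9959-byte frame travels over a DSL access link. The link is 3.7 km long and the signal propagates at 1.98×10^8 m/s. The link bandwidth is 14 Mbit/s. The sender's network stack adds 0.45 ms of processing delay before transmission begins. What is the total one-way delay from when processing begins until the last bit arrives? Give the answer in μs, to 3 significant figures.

L = 9959 × 8 = 79672 bits.
Transmission delay = L/R = 79672 / 14000000 = 5690.86 μs.
Propagation delay = d/s = 3700 m / 198000000 m/s = 18.6869 μs.
Plus processing delay 0.45 ms = 450 μs.
Total = 6160 μs.

6160 μs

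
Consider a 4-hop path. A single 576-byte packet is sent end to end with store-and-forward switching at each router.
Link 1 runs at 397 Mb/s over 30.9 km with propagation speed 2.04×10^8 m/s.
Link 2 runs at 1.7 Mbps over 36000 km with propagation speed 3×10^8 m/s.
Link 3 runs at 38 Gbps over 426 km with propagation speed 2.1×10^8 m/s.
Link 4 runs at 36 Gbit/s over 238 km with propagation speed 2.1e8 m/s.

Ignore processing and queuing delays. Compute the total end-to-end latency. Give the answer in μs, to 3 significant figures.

126000 μs

L = 576 × 8 = 4608 bits.
Transmission delays (L/R per hop): 11.6071, 2710.59, 0.121263, 0.128 μs; sum = 2722.44 μs.
Propagation delays (d/s per hop): 151.471, 120000, 2028.57, 1133.33 μs; sum = 123313 μs.
End-to-end = 126000 μs.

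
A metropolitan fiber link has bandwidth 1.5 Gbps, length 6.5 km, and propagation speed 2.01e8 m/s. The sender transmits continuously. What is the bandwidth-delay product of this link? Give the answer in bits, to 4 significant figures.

48510 bits

Propagation delay = 6500 / 2.01e+08 = 3.23383e-05 s.
BDP = R × t_prop = 1500000000 × 3.23383e-05 = 48507.5 bits.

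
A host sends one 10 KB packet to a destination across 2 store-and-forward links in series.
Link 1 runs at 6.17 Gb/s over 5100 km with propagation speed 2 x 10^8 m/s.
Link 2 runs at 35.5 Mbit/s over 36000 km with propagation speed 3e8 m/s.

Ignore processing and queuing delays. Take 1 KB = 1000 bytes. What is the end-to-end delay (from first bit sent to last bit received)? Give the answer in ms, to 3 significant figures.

148 ms

L = 80000 bits.
Transmission delays (L/R per hop): 0.012966, 2.25352 ms; sum = 2.26649 ms.
Propagation delays (d/s per hop): 25.5, 120 ms; sum = 145.5 ms.
End-to-end = 148 ms.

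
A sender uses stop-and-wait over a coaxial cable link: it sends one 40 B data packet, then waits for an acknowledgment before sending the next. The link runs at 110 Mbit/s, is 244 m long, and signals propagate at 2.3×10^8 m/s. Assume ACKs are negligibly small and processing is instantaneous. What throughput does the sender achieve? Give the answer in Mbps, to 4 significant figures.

t_tx = L/R = 320/110000000 = 2.90909e-06 s.
t_prop = 244/2.3e+08 = 1.06087e-06 s; RTT = 2.12174e-06 s.
Cycle = t_tx + RTT = 5.03083e-06 s.
Throughput = L / cycle = 320 / 5.03083e-06 = 63.61 Mbps.

63.61 Mbps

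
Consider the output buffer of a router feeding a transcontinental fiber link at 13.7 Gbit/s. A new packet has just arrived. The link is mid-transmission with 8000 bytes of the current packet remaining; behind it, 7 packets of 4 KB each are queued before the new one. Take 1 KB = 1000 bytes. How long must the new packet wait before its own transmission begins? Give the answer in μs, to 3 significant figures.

21.0 μs

Each queued packet: L/R = 32000/13700000000 = 2.33577 μs.
7 queued → 16.3504 μs.
Plus remaining 64000 bits of current packet: 4.67153 μs.
Queuing delay = 21.0 μs.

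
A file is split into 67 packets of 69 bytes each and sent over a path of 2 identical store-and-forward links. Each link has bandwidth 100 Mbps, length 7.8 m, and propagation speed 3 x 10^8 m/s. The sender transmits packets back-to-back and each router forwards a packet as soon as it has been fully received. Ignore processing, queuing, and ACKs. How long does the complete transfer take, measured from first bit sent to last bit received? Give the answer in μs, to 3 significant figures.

Per-hop transmission t_tx = L/R = 552/100000000 = 5.52 μs.
Per-hop propagation t_prop = 7.8/300000000 = 0.026 μs.
Pipeline fill: first packet needs 2·t_tx to clear all hops; remaining 66 packets each add one t_tx.
Total = (2+67-1)·t_tx + 2·t_prop = 68·5.52 + 2·0.026 = 375 μs.

375 μs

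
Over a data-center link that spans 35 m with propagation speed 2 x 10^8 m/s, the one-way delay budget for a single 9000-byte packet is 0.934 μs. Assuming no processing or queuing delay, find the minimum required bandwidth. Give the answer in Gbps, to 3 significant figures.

L = 72000 bits.
Propagation delay = 35 / 200000000 = 0.175 μs.
Transmission budget = 0.934 − 0.175 = 0.759 μs.
R ≥ L / t_tx = 72000 bits / 7.59e-07 s = 94.9 Gbps.

94.9 Gbps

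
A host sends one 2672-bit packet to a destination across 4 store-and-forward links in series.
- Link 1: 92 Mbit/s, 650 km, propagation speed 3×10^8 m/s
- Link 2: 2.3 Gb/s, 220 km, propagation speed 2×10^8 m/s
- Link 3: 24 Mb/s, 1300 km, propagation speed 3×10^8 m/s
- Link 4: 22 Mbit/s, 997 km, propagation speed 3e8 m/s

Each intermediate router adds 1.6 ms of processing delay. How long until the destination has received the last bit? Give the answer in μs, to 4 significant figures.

15990 μs

Transmission delays (L/R per hop): 29.0435, 1.16174, 111.333, 121.455 μs; sum = 262.993 μs.
Propagation delays (d/s per hop): 2166.67, 1100, 4333.33, 3323.33 μs; sum = 10923.3 μs.
Processing at 3 router(s): 3 × 1.6 ms = 4800 μs.
End-to-end = 15990 μs.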